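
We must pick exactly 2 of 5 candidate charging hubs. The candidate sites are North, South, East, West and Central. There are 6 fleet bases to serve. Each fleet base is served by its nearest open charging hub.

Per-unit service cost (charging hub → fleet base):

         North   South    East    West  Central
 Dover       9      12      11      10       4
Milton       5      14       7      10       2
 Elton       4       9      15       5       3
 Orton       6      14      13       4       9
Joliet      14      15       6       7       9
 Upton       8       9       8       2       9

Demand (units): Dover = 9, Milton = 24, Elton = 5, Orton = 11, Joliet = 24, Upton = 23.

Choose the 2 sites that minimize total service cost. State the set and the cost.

With exactly 2 open, each fleet base uses its cheapest among the chosen.
{West, Central}: Dover→Central 4·9=36, Milton→Central 2·24=48, Elton→Central 3·5=15, Orton→West 4·11=44, Joliet→West 7·24=168, Upton→West 2·23=46. Service cost 357.
{North, West}: service cost 479
{East, West}: service cost 517
Among all 10 size-2 choices, {West, Central} is lowest.

Choose West and Central; total service cost 357.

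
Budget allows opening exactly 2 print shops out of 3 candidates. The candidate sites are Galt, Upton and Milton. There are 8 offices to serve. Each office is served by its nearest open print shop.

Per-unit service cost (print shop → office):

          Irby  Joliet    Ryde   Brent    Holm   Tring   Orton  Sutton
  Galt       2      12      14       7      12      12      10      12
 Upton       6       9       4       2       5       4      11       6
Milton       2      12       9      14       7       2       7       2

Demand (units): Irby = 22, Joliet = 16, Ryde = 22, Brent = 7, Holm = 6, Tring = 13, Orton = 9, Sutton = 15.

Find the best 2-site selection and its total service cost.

Choose Upton and Milton; total service cost 439.

With exactly 2 open, each office uses its cheapest among the chosen.
{Upton, Milton}: Irby→Milton 2·22=44, Joliet→Upton 9·16=144, Ryde→Upton 4·22=88, Brent→Upton 2·7=14, Holm→Upton 5·6=30, Tring→Milton 2·13=26, Orton→Milton 7·9=63, Sutton→Milton 2·15=30. Service cost 439.
{Galt, Upton}: service cost 552
{Galt, Milton}: service cost 644
Among all 3 size-2 choices, {Upton, Milton} is lowest.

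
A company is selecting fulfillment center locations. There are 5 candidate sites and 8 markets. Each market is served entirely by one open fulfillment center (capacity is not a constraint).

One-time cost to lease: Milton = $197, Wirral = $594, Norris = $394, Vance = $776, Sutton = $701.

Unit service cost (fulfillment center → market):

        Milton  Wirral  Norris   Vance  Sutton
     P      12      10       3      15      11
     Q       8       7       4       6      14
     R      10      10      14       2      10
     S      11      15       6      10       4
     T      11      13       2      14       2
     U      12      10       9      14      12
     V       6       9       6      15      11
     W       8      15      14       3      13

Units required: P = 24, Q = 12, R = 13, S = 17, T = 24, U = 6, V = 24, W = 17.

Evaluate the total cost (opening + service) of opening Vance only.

Each market is assigned to its cheapest site among the open ones.
{Vance}: P→Vance 15·24=360, Q→Vance 6·12=72, R→Vance 2·13=26, S→Vance 10·17=170, T→Vance 14·24=336, U→Vance 14·6=84, V→Vance 15·24=360, W→Vance 3·17=51. Service 1459; fixed 776; total 2235.

Total cost: 2235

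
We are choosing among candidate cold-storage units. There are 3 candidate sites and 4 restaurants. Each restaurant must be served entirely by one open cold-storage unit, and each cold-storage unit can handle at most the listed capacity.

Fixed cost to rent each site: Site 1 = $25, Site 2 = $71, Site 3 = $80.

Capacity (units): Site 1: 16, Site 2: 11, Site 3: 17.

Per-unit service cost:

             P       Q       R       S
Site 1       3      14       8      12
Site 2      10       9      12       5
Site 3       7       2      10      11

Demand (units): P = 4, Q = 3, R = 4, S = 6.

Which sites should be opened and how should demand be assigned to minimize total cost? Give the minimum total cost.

Minimum total cost: 197

Open {Site 1, Site 2}: P→Site 1 3·4=12, Q→Site 2 9·3=27, R→Site 1 8·4=32, S→Site 2 5·6=30.
Loads: Site 1 carries 8/16, Site 2 carries 9/11. Service 101; fixed 96; total 197.
Next best feasible plan costs 212.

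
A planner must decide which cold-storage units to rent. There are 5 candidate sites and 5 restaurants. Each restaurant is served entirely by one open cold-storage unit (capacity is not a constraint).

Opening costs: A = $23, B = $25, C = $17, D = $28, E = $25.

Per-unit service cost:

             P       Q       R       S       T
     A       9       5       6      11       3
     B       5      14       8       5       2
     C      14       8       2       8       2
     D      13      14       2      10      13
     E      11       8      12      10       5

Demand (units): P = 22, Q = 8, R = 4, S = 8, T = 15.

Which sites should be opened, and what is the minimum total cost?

Open A and B; minimum total cost 292.

For any fixed open set, each restaurant goes to its cheapest open site; total = fixed + service.
{A, B}: P→B 5·22=110, Q→A 5·8=40, R→A 6·4=24, S→B 5·8=40, T→B 2·15=30. Service 244; fixed 48; total 292.
{A, B, C}: P→B 5·22=110, Q→A 5·8=40, R→C 2·4=8, S→B 5·8=40, T→B 2·15=30. Service 228; fixed 65; total 293.
{B, C}: service 252 + fixed 42 = 294
{A, B, C, D, E}: service 228 + fixed 118 = 346
No other subset beats 292.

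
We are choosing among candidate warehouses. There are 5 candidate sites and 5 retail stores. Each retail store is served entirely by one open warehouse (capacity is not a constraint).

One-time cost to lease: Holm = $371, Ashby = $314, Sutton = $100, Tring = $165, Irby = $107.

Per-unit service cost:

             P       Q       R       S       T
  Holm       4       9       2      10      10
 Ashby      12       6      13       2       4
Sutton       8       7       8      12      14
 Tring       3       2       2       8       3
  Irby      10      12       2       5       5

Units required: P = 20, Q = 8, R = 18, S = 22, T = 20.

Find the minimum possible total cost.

For any fixed open set, each retail store goes to its cheapest open site; total = fixed + service.
{Tring}: P→Tring 3·20=60, Q→Tring 2·8=16, R→Tring 2·18=36, S→Tring 8·22=176, T→Tring 3·20=60. Service 348; fixed 165; total 513.
{Tring, Irby}: service 282 + fixed 272 = 554
{Sutton, Tring}: P→Tring 3·20=60, Q→Tring 2·8=16, R→Tring 2·18=36, S→Tring 8·22=176, T→Tring 3·20=60. Service 348; fixed 265; total 613.
{Holm, Ashby, Sutton, Tring, Irby}: P→Tring 3·20=60, Q→Tring 2·8=16, R→Holm 2·18=36, S→Ashby 2·22=44, T→Tring 3·20=60. Service 216; fixed 1057; total 1273.
No other subset beats 513.

Minimum total cost: 513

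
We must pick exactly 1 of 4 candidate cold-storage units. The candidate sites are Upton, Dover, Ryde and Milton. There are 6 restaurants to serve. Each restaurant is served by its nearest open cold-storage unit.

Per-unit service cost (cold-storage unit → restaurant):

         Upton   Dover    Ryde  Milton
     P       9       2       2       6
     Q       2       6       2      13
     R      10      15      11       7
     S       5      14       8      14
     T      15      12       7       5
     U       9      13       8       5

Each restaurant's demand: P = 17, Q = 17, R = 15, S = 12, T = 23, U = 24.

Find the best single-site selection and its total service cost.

With exactly 1 open, each restaurant uses its cheapest among the chosen.
{Ryde}: P→Ryde 2·17=34, Q→Ryde 2·17=34, R→Ryde 11·15=165, S→Ryde 8·12=96, T→Ryde 7·23=161, U→Ryde 8·24=192. Service cost 682.
{Milton}: service cost 831
{Upton}: service cost 958
Among all 4 size-1 choices, {Ryde} is lowest.

Choose Ryde only; total service cost 682.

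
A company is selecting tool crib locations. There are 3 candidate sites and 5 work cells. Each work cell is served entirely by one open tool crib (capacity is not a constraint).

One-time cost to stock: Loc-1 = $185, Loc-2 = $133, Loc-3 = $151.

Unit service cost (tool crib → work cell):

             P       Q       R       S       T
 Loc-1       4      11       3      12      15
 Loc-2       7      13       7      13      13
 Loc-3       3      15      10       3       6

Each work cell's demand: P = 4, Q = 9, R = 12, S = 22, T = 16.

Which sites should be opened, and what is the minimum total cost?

Open Loc-3 only; minimum total cost 580.

For any fixed open set, each work cell goes to its cheapest open site; total = fixed + service.
{Loc-3}: P→Loc-3 3·4=12, Q→Loc-3 15·9=135, R→Loc-3 10·12=120, S→Loc-3 3·22=66, T→Loc-3 6·16=96. Service 429; fixed 151; total 580.
{Loc-1, Loc-3}: P→Loc-3 3·4=12, Q→Loc-1 11·9=99, R→Loc-1 3·12=36, S→Loc-3 3·22=66, T→Loc-3 6·16=96. Service 309; fixed 336; total 645.
{Loc-2, Loc-3}: service 375 + fixed 284 = 659
{Loc-1, Loc-2, Loc-3}: service 309 + fixed 469 = 778
No other subset beats 580.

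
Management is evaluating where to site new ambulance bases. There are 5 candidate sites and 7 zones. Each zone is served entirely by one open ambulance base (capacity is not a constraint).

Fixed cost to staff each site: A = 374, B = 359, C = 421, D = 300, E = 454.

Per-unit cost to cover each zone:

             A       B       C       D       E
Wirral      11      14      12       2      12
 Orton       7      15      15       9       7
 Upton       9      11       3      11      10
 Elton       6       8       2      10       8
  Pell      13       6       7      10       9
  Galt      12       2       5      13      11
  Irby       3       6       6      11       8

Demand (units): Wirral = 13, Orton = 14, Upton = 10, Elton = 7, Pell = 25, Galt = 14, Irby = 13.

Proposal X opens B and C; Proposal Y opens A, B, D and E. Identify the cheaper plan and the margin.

Proposal X: {B, C}: Wirral→C 12·13=156, Orton→B 15·14=210, Upton→C 3·10=30, Elton→C 2·7=14, Pell→B 6·25=150, Galt→B 2·14=28, Irby→B 6·13=78. Service 666; fixed 780; total 1446.
Proposal Y: {A, B, D, E}: Wirral→D 2·13=26, Orton→A 7·14=98, Upton→A 9·10=90, Elton→A 6·7=42, Pell→B 6·25=150, Galt→B 2·14=28, Irby→A 3·13=39. Service 473; fixed 1487; total 1960.
Difference: |1446 − 1960| = 514.

Proposal X is cheaper by 514.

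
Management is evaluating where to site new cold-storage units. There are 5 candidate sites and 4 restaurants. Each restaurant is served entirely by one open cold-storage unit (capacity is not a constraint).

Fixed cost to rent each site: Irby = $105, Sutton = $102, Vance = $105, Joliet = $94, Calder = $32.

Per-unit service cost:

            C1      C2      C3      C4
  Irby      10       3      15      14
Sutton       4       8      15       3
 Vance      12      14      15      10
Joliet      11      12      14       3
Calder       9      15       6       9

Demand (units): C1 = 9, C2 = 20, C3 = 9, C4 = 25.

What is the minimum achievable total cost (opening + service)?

Minimum total cost: 459

For any fixed open set, each restaurant goes to its cheapest open site; total = fixed + service.
{Sutton, Calder}: C1→Sutton 4·9=36, C2→Sutton 8·20=160, C3→Calder 6·9=54, C4→Sutton 3·25=75. Service 325; fixed 134; total 459.
{Irby, Sutton, Calder}: service 225 + fixed 239 = 464
{Irby, Joliet, Calder}: service 270 + fixed 231 = 501
{Irby, Sutton, Vance, Joliet, Calder}: service 225 + fixed 438 = 663
No other subset beats 459.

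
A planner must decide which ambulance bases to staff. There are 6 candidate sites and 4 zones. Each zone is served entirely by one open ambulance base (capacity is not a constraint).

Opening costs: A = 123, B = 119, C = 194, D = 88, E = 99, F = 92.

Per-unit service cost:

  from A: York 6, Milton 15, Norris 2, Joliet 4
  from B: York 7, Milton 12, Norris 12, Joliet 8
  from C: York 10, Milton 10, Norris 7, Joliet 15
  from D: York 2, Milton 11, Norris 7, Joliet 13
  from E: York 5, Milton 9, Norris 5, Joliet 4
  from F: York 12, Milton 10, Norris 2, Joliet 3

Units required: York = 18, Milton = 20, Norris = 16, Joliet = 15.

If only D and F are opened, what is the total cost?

Each zone is assigned to its cheapest site among the open ones.
{D, F}: York→D 2·18=36, Milton→F 10·20=200, Norris→F 2·16=32, Joliet→F 3·15=45. Service 313; fixed 180; total 493.

Total cost: 493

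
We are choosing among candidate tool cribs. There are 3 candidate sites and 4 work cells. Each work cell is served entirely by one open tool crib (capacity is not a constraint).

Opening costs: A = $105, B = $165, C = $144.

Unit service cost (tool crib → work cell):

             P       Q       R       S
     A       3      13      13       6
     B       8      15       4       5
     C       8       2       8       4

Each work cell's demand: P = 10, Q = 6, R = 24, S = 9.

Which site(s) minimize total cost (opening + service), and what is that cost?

Open C only; minimum total cost 464.

For any fixed open set, each work cell goes to its cheapest open site; total = fixed + service.
{C}: P→C 8·10=80, Q→C 2·6=12, R→C 8·24=192, S→C 4·9=36. Service 320; fixed 144; total 464.
{B}: service 311 + fixed 165 = 476
{A, B}: service 249 + fixed 270 = 519
{A, B, C}: service 174 + fixed 414 = 588
No other subset beats 464.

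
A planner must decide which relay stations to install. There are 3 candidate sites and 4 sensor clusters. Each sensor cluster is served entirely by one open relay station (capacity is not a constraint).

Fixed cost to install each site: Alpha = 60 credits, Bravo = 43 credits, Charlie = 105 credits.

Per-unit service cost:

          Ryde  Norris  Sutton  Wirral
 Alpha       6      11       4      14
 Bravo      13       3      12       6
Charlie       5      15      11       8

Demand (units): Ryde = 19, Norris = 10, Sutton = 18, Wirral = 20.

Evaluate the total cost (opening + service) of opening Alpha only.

Total cost: 636

Each sensor cluster is assigned to its cheapest site among the open ones.
{Alpha}: Ryde→Alpha 6·19=114, Norris→Alpha 11·10=110, Sutton→Alpha 4·18=72, Wirral→Alpha 14·20=280. Service 576; fixed 60; total 636.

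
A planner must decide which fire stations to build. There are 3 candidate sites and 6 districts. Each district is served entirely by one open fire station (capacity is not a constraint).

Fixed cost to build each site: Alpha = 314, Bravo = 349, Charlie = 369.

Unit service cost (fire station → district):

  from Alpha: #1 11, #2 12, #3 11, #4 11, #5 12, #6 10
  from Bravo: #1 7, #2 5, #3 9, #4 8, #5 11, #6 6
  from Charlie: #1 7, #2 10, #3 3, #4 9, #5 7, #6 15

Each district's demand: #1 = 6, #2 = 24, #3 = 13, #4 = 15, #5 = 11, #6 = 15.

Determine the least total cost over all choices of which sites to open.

Minimum total cost: 959

For any fixed open set, each district goes to its cheapest open site; total = fixed + service.
{Bravo}: #1→Bravo 7·6=42, #2→Bravo 5·24=120, #3→Bravo 9·13=117, #4→Bravo 8·15=120, #5→Bravo 11·11=121, #6→Bravo 6·15=90. Service 610; fixed 349; total 959.
{Charlie}: service 758 + fixed 369 = 1127
{Bravo, Charlie}: #1→Bravo 7·6=42, #2→Bravo 5·24=120, #3→Charlie 3·13=39, #4→Bravo 8·15=120, #5→Charlie 7·11=77, #6→Bravo 6·15=90. Service 488; fixed 718; total 1206.
{Alpha, Bravo, Charlie}: service 488 + fixed 1032 = 1520
No other subset beats 959.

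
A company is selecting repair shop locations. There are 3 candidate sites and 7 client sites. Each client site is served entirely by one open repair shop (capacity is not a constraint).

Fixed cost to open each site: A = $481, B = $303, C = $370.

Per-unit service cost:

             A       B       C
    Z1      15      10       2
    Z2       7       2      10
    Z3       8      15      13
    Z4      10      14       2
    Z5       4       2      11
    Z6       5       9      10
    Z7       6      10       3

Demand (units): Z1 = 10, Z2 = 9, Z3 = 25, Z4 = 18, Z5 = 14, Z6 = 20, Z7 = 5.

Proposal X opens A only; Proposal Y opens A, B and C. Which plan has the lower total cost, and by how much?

Proposal X: {A}: Z1→A 15·10=150, Z2→A 7·9=63, Z3→A 8·25=200, Z4→A 10·18=180, Z5→A 4·14=56, Z6→A 5·20=100, Z7→A 6·5=30. Service 779; fixed 481; total 1260.
Proposal Y: {A, B, C}: Z1→C 2·10=20, Z2→B 2·9=18, Z3→A 8·25=200, Z4→C 2·18=36, Z5→B 2·14=28, Z6→A 5·20=100, Z7→C 3·5=15. Service 417; fixed 1154; total 1571.
Difference: |1260 − 1571| = 311.

Proposal X is cheaper by 311.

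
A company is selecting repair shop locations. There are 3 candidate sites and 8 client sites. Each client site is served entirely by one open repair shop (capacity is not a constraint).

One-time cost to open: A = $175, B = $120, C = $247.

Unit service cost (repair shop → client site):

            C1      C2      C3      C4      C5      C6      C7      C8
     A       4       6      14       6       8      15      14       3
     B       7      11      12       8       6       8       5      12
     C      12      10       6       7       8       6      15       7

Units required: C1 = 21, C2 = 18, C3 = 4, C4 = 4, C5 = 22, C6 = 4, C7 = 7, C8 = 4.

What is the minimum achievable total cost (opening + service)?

Minimum total cost: 770

For any fixed open set, each client site goes to its cheapest open site; total = fixed + service.
{A, B}: C1→A 4·21=84, C2→A 6·18=108, C3→B 12·4=48, C4→A 6·4=24, C5→B 6·22=132, C6→B 8·4=32, C7→B 5·7=35, C8→A 3·4=12. Service 475; fixed 295; total 770.
{B}: service 672 + fixed 120 = 792
{A}: C1→A 4·21=84, C2→A 6·18=108, C3→A 14·4=56, C4→A 6·4=24, C5→A 8·22=176, C6→A 15·4=60, C7→A 14·7=98, C8→A 3·4=12. Service 618; fixed 175; total 793.
{A, B, C}: service 443 + fixed 542 = 985
(All 7 nonempty subsets were checked; A and B is lowest.)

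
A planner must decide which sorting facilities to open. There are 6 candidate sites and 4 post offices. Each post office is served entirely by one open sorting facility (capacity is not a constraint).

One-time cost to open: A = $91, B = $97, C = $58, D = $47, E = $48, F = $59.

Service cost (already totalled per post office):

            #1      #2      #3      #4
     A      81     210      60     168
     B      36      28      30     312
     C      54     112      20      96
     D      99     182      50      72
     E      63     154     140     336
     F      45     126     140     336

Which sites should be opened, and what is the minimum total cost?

Open B and D; minimum total cost 310.

For any fixed open set, each post office goes to its cheapest open site; total = fixed + service.
{B, D}: #1→B 36, #2→B 28, #3→B 30, #4→D 72. Service 166; fixed 144; total 310.
{B, C}: service 180 + fixed 155 = 335
{C}: #1→C 54, #2→C 112, #3→C 20, #4→C 96. Service 282; fixed 58; total 340.
{A, B, C, D, E, F}: #1→B 36, #2→B 28, #3→C 20, #4→D 72. Service 156; fixed 400; total 556.
No other subset beats 310.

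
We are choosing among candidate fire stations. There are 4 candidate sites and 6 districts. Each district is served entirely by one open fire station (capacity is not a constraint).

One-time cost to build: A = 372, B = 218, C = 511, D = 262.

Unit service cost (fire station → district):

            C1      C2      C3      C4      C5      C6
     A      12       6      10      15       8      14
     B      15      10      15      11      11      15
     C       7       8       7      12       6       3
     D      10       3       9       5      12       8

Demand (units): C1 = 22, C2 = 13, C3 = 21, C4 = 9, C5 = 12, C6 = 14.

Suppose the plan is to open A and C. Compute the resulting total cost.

Each district is assigned to its cheapest site among the open ones.
{A, C}: C1→C 7·22=154, C2→A 6·13=78, C3→C 7·21=147, C4→C 12·9=108, C5→C 6·12=72, C6→C 3·14=42. Service 601; fixed 883; total 1484.

Total cost: 1484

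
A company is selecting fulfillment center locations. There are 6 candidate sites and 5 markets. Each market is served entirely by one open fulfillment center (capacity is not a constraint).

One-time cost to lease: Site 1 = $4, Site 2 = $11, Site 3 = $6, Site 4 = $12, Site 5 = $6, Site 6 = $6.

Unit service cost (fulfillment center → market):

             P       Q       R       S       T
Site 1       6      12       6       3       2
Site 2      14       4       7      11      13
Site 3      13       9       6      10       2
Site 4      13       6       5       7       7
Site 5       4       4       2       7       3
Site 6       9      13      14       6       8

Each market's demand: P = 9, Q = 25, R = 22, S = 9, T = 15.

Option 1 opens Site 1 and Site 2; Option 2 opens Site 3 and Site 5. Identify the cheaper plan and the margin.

Option 2 is cheaper by 73.

Option 1: {Site 1, Site 2}: P→Site 1 6·9=54, Q→Site 2 4·25=100, R→Site 1 6·22=132, S→Site 1 3·9=27, T→Site 1 2·15=30. Service 343; fixed 15; total 358.
Option 2: {Site 3, Site 5}: P→Site 5 4·9=36, Q→Site 5 4·25=100, R→Site 5 2·22=44, S→Site 5 7·9=63, T→Site 3 2·15=30. Service 273; fixed 12; total 285.
Difference: |358 − 285| = 73.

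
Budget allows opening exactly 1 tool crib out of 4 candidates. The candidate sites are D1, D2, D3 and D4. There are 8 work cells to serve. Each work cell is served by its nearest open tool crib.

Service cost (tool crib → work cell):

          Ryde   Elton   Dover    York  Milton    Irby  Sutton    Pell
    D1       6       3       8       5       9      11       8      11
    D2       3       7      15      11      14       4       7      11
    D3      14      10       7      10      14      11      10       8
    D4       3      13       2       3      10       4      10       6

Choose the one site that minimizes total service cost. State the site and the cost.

Choose D4 only; total service cost 51.

With exactly 1 open, each work cell uses its cheapest among the chosen.
{D4}: Ryde→D4 3, Elton→D4 13, Dover→D4 2, York→D4 3, Milton→D4 10, Irby→D4 4, Sutton→D4 10, Pell→D4 6. Service cost 51.
{D1}: service cost 61
{D2}: service cost 72
Among all 4 size-1 choices, {D4} is lowest.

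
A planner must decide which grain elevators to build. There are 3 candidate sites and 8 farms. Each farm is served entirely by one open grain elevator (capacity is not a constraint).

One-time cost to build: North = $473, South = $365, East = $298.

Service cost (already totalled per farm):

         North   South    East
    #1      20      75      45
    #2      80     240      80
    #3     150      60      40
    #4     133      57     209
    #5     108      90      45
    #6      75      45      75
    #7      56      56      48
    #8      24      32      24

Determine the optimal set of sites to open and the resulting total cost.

Open East only; minimum total cost 864.

For any fixed open set, each farm goes to its cheapest open site; total = fixed + service.
{East}: #1→East 45, #2→East 80, #3→East 40, #4→East 209, #5→East 45, #6→East 75, #7→East 48, #8→East 24. Service 566; fixed 298; total 864.
{South}: #1→South 75, #2→South 240, #3→South 60, #4→South 57, #5→South 90, #6→South 45, #7→South 56, #8→South 32. Service 655; fixed 365; total 1020.
{South, East}: service 384 + fixed 663 = 1047
{North, South, East}: service 359 + fixed 1136 = 1495
No other subset beats 864.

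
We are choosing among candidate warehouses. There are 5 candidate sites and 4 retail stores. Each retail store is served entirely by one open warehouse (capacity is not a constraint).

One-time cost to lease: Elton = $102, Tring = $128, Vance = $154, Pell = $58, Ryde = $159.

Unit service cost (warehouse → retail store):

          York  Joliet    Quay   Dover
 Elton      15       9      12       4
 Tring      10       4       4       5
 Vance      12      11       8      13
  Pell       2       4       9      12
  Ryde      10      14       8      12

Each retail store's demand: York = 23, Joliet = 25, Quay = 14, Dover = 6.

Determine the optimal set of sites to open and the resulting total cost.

Open Pell only; minimum total cost 402.

For any fixed open set, each retail store goes to its cheapest open site; total = fixed + service.
{Pell}: York→Pell 2·23=46, Joliet→Pell 4·25=100, Quay→Pell 9·14=126, Dover→Pell 12·6=72. Service 344; fixed 58; total 402.
{Tring, Pell}: service 232 + fixed 186 = 418
{Elton, Pell}: service 296 + fixed 160 = 456
{Elton, Tring, Vance, Pell, Ryde}: York→Pell 2·23=46, Joliet→Tring 4·25=100, Quay→Tring 4·14=56, Dover→Elton 4·6=24. Service 226; fixed 601; total 827.
No other subset beats 402.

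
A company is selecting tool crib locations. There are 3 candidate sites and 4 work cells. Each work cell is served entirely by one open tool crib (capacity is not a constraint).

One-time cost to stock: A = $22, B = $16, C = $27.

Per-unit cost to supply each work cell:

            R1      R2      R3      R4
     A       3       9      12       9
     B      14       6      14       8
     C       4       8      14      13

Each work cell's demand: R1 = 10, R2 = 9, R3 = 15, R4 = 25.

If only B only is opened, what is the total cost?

Each work cell is assigned to its cheapest site among the open ones.
{B}: R1→B 14·10=140, R2→B 6·9=54, R3→B 14·15=210, R4→B 8·25=200. Service 604; fixed 16; total 620.

Total cost: 620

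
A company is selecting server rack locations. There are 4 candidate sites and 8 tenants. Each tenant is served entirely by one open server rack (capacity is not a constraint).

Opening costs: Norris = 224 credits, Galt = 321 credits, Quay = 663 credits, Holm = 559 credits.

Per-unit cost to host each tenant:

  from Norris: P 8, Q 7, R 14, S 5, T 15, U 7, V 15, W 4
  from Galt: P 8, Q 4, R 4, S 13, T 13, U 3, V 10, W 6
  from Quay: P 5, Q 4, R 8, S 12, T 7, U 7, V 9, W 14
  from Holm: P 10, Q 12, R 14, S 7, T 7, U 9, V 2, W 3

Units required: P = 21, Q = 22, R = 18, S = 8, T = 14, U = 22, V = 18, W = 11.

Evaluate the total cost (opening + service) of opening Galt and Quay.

Total cost: 1737

Each tenant is assigned to its cheapest site among the open ones.
{Galt, Quay}: P→Quay 5·21=105, Q→Galt 4·22=88, R→Galt 4·18=72, S→Quay 12·8=96, T→Quay 7·14=98, U→Galt 3·22=66, V→Quay 9·18=162, W→Galt 6·11=66. Service 753; fixed 984; total 1737.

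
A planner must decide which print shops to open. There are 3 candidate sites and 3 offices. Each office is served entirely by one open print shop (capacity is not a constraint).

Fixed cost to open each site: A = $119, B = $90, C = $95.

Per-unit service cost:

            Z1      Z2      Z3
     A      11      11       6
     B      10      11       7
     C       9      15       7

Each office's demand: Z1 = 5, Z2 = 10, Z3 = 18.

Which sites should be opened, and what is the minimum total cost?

For any fixed open set, each office goes to its cheapest open site; total = fixed + service.
{B}: Z1→B 10·5=50, Z2→B 11·10=110, Z3→B 7·18=126. Service 286; fixed 90; total 376.
{A}: service 273 + fixed 119 = 392
{C}: service 321 + fixed 95 = 416
{A, B, C}: Z1→C 9·5=45, Z2→A 11·10=110, Z3→A 6·18=108. Service 263; fixed 304; total 567.
No other subset beats 376.

Open B only; minimum total cost 376.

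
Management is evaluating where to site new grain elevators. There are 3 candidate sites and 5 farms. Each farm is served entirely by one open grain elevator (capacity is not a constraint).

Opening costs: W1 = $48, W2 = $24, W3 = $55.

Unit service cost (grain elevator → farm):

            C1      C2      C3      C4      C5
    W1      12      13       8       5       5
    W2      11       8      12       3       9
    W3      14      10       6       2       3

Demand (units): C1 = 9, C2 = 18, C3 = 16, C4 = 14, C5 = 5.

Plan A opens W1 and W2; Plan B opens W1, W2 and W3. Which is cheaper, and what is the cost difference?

Plan A: {W1, W2}: C1→W2 11·9=99, C2→W2 8·18=144, C3→W1 8·16=128, C4→W2 3·14=42, C5→W1 5·5=25. Service 438; fixed 72; total 510.
Plan B: {W1, W2, W3}: C1→W2 11·9=99, C2→W2 8·18=144, C3→W3 6·16=96, C4→W3 2·14=28, C5→W3 3·5=15. Service 382; fixed 127; total 509.
Difference: |510 − 509| = 1.

Plan B is cheaper by 1.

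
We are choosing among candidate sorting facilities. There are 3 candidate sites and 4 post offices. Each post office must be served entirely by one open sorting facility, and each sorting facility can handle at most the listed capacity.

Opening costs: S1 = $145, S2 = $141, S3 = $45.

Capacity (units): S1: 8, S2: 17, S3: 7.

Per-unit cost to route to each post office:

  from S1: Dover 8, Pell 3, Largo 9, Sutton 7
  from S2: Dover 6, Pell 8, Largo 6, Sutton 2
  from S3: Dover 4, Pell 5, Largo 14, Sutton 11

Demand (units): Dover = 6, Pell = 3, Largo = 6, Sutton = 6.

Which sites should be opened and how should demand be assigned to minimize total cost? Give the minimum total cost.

Open {S2, S3}: Dover→S3 4·6=24, Pell→S2 8·3=24, Largo→S2 6·6=36, Sutton→S2 2·6=12.
Loads: S2 carries 15/17, S3 carries 6/7. Service 96; fixed 186; total 282.
Next best feasible plan costs 342.

Minimum total cost: 282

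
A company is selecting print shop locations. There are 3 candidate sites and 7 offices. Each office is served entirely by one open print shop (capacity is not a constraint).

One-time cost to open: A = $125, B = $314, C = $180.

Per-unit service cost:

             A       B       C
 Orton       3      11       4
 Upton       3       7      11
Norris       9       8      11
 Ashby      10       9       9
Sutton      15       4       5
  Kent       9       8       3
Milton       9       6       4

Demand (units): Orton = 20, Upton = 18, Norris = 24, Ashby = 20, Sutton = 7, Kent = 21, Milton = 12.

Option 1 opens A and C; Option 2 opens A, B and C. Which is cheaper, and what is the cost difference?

Option 1: {A, C}: Orton→A 3·20=60, Upton→A 3·18=54, Norris→A 9·24=216, Ashby→C 9·20=180, Sutton→C 5·7=35, Kent→C 3·21=63, Milton→C 4·12=48. Service 656; fixed 305; total 961.
Option 2: {A, B, C}: Orton→A 3·20=60, Upton→A 3·18=54, Norris→B 8·24=192, Ashby→B 9·20=180, Sutton→B 4·7=28, Kent→C 3·21=63, Milton→C 4·12=48. Service 625; fixed 619; total 1244.
Difference: |961 − 1244| = 283.

Option 1 is cheaper by 283.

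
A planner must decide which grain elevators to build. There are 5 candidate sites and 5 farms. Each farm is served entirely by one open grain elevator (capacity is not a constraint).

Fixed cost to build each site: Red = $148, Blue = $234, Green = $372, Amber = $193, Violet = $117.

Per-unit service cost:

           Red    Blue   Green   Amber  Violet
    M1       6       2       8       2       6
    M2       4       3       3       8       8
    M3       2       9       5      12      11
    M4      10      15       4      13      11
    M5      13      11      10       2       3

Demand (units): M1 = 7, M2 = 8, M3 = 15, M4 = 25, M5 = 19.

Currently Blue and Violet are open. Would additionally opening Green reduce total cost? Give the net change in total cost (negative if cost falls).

Current service cost with {Blue, Violet}: 505.
Adding Green: each farm re-picks its cheapest; new service cost 270, saving 235.
Extra fixed cost: 372. Net change = 372 − 235 = 137.
(Totals: 856 → 993.)

No — net change +137 (cost rises by 137).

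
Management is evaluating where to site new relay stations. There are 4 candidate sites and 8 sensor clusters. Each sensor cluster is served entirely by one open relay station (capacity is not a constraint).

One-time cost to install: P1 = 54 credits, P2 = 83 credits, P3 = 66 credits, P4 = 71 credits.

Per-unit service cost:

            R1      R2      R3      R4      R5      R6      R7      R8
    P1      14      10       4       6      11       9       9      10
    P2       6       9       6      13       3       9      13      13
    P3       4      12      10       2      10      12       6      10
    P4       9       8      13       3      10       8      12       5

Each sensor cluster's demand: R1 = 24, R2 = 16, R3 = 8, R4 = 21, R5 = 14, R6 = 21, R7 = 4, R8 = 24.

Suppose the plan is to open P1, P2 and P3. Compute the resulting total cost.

Total cost: 1012

Each sensor cluster is assigned to its cheapest site among the open ones.
{P1, P2, P3}: R1→P3 4·24=96, R2→P2 9·16=144, R3→P1 4·8=32, R4→P3 2·21=42, R5→P2 3·14=42, R6→P1 9·21=189, R7→P3 6·4=24, R8→P1 10·24=240. Service 809; fixed 203; total 1012.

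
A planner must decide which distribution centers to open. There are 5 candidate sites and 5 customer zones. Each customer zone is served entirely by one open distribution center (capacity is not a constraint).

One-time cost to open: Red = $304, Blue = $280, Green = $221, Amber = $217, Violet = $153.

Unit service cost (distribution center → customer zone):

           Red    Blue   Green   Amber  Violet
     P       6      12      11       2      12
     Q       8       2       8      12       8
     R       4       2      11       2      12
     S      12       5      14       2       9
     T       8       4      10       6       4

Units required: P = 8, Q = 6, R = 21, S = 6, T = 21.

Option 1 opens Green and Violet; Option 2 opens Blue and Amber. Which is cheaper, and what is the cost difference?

Option 1: {Green, Violet}: P→Green 11·8=88, Q→Green 8·6=48, R→Green 11·21=231, S→Violet 9·6=54, T→Violet 4·21=84. Service 505; fixed 374; total 879.
Option 2: {Blue, Amber}: P→Amber 2·8=16, Q→Blue 2·6=12, R→Blue 2·21=42, S→Amber 2·6=12, T→Blue 4·21=84. Service 166; fixed 497; total 663.
Difference: |879 − 663| = 216.

Option 2 is cheaper by 216.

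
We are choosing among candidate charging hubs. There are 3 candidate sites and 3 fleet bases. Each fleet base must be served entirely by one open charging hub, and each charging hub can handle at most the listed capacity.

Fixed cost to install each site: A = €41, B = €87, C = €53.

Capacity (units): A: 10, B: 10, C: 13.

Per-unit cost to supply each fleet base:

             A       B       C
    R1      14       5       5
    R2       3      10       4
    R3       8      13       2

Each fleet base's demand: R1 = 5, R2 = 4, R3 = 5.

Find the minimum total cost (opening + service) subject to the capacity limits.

Minimum total cost: 141

Open {A, C}: R1→C 5·5=25, R2→A 3·4=12, R3→C 2·5=10.
Loads: A carries 4/10, C carries 10/13. Service 47; fixed 94; total 141.
Next best feasible plan costs 171.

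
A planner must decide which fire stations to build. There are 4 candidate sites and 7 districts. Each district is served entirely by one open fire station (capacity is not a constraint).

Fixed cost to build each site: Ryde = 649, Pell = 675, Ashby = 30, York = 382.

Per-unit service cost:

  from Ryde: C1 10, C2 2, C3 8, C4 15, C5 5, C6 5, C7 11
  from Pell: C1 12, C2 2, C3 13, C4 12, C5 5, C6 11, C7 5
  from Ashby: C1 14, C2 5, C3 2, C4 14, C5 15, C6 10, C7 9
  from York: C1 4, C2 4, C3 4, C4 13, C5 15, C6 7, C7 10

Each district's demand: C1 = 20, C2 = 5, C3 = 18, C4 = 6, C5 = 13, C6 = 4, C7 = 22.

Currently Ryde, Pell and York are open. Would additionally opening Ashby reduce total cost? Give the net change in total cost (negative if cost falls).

Current service cost with {Ryde, Pell, York}: 429.
Adding Ashby: each district re-picks its cheapest; new service cost 393, saving 36.
Extra fixed cost: 30. Net change = 30 − 36 = -6.
(Totals: 2135 → 2129.)

Yes — net change −6 (cost falls by 6).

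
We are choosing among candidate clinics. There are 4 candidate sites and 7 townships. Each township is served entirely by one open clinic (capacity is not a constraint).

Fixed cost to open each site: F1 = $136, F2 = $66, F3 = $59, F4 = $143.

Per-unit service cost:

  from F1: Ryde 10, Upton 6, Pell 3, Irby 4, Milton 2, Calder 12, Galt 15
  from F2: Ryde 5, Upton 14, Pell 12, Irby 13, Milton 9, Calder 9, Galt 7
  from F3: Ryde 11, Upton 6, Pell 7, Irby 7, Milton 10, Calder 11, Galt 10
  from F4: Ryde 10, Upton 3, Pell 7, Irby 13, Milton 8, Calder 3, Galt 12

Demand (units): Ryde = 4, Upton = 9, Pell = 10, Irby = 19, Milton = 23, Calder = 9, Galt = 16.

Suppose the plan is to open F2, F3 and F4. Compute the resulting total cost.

Total cost: 841

Each township is assigned to its cheapest site among the open ones.
{F2, F3, F4}: Ryde→F2 5·4=20, Upton→F4 3·9=27, Pell→F3 7·10=70, Irby→F3 7·19=133, Milton→F4 8·23=184, Calder→F4 3·9=27, Galt→F2 7·16=112. Service 573; fixed 268; total 841.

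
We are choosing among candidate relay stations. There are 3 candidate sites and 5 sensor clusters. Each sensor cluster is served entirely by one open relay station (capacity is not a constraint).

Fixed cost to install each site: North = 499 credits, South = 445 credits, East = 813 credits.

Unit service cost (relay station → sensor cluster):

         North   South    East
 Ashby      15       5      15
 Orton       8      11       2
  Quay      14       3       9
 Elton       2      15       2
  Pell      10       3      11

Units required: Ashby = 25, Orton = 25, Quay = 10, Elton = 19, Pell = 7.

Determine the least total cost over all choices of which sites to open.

For any fixed open set, each sensor cluster goes to its cheapest open site; total = fixed + service.
{South}: Ashby→South 5·25=125, Orton→South 11·25=275, Quay→South 3·10=30, Elton→South 15·19=285, Pell→South 3·7=21. Service 736; fixed 445; total 1181.
{North}: service 823 + fixed 499 = 1322
{North, South}: Ashby→South 5·25=125, Orton→North 8·25=200, Quay→South 3·10=30, Elton→North 2·19=38, Pell→South 3·7=21. Service 414; fixed 944; total 1358.
{North, South, East}: Ashby→South 5·25=125, Orton→East 2·25=50, Quay→South 3·10=30, Elton→North 2·19=38, Pell→South 3·7=21. Service 264; fixed 1757; total 2021.
No other subset beats 1181.

Minimum total cost: 1181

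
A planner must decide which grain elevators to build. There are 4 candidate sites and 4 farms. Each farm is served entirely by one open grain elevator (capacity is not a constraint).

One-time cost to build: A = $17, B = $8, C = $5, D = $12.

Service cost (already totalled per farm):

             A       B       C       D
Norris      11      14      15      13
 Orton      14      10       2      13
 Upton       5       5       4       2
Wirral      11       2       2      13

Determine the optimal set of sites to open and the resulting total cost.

Open C only; minimum total cost 28.

For any fixed open set, each farm goes to its cheapest open site; total = fixed + service.
{C}: Norris→C 15, Orton→C 2, Upton→C 4, Wirral→C 2. Service 23; fixed 5; total 28.
{B, C}: Norris→B 14, Orton→C 2, Upton→C 4, Wirral→B 2. Service 22; fixed 13; total 35.
{C, D}: Norris→D 13, Orton→C 2, Upton→D 2, Wirral→C 2. Service 19; fixed 17; total 36.
{A, B, C, D}: service 17 + fixed 42 = 59
No other subset beats 28.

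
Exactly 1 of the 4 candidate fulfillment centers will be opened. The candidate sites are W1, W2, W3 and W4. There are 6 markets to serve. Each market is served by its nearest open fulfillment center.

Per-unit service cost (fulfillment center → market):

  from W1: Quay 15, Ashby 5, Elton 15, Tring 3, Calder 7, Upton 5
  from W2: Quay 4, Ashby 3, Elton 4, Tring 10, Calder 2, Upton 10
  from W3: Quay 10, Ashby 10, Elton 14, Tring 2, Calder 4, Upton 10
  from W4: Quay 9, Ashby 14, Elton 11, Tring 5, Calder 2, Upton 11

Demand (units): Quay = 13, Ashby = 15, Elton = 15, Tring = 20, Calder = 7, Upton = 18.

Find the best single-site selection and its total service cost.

With exactly 1 open, each market uses its cheapest among the chosen.
{W2}: Quay→W2 4·13=52, Ashby→W2 3·15=45, Elton→W2 4·15=60, Tring→W2 10·20=200, Calder→W2 2·7=14, Upton→W2 10·18=180. Service cost 551.
{W1}: service cost 694
{W3}: service cost 738
Among all 4 size-1 choices, {W2} is lowest.

Choose W2 only; total service cost 551.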